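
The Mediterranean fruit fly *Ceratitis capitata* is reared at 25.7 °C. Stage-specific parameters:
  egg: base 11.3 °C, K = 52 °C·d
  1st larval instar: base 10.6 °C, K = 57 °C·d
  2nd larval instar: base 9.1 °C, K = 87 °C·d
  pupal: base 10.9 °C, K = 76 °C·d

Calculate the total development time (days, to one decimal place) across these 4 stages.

egg: 52 / (25.7 − 11.3) = 52 / 14.4 = 3.611 d.
1st larval instar: 57 / (25.7 − 10.6) = 57 / 15.1 = 3.775 d.
2nd larval instar: 87 / (25.7 − 9.1) = 87 / 16.6 = 5.241 d.
pupal: 76 / (25.7 − 10.9) = 76 / 14.8 = 5.135 d.
Sum = 17.762 ≈ 17.8 days.

17.8 days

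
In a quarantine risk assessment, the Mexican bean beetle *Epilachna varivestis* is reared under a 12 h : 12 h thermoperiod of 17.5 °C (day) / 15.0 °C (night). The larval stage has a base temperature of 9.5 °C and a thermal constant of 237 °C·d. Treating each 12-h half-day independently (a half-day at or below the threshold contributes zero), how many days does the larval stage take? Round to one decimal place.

35.1 days

Day half: max(0, 17.5 − 9.5) × 0.5 = 8.0 × 0.5 = 4.00 DD.
Night half: max(0, 15.0 − 9.5) × 0.5 = 5.5 × 0.5 = 2.75 DD.
Per 24 h: 6.75 DD/day.
Duration = 237 / 6.75 = 35.111 ≈ 35.1 days.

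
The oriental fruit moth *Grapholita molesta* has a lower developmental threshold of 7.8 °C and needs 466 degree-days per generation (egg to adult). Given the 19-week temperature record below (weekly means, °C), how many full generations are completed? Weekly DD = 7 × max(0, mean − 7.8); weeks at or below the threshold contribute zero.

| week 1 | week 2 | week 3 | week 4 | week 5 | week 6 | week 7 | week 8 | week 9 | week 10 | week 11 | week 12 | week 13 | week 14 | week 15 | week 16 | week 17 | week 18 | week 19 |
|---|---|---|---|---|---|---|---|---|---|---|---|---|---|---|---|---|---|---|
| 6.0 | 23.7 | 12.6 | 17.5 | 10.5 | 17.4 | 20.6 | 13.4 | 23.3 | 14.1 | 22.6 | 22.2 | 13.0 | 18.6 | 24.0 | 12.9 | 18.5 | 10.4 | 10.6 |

Weekly DD (7 × max(0, T̄ − 7.8)): 0.0, 111.3, 33.6, 67.9, 18.9, 67.2, 89.6, 39.2, 108.5, 44.1, 103.6, 100.8, 36.4, 75.6, 113.4, 35.7, 74.9, 18.2, 19.6.
Season total = 1158.5 DD.
Complete generations = ⌊1158.5 / 466⌋ = 2.

2 generations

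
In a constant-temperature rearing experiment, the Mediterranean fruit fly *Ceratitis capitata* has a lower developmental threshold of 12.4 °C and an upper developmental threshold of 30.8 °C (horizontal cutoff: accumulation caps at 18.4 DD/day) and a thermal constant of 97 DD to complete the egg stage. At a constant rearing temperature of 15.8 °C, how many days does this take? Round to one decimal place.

Daily accumulation = 15.8 − 12.4 = 3.4 DD/day.
Duration = 97 / 3.4 = 28.529 ≈ 28.5 days.

28.5 days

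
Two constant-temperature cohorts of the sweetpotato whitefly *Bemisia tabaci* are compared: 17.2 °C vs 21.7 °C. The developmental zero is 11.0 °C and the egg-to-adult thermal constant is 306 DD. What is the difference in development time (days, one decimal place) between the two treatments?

20.8 days

At 17.2 °C: 306 / (17.2 − 11.0) = 306 / 6.2 = 49.355 d.
At 21.7 °C: 306 / (21.7 − 11.0) = 306 / 10.7 = 28.598 d.
Difference = |49.355 − 28.598| = 20.757 ≈ 20.8 days.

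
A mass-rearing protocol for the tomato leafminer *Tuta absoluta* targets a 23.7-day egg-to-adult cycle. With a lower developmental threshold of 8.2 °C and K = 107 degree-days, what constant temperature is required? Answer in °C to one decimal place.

Required daily accumulation = 107 / 23.7 = 4.515 DD/day.
T = T_base + 4.515 = 8.2 + 4.515 = 12.715 ≈ 12.7 °C.

12.7 °C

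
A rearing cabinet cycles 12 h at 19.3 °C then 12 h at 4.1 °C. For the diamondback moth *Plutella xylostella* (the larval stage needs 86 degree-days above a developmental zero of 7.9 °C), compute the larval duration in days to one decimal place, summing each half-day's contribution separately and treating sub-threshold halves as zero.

15.1 days

Day half: max(0, 19.3 − 7.9) × 0.5 = 11.4 × 0.5 = 5.70 DD.
Night half: max(0, 4.1 − 7.9) × 0.5 = 0.0 × 0.5 = 0.00 DD.
Per 24 h: 5.70 DD/day.
Duration = 86 / 5.70 = 15.088 ≈ 15.1 days.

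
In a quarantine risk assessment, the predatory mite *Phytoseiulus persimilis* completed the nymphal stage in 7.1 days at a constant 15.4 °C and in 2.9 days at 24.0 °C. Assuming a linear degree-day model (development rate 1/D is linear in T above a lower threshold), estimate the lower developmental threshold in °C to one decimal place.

Equal thermal constants: D₁(T₁ − T_b) = D₂(T₂ − T_b).
7.1·(15.4 − T_b) = 2.9·(24.0 − T_b)
T_b = (7.1·15.4 − 2.9·24.0) / (7.1 − 2.9) = 39.74 / 4.2 = 9.462 °C ≈ 9.5 °C.

9.5 °C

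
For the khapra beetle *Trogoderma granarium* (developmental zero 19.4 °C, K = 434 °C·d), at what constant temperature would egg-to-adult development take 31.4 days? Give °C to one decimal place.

Required daily accumulation = 434 / 31.4 = 13.822 DD/day.
T = T_base + 13.822 = 19.4 + 13.822 = 33.222 ≈ 33.2 °C.

33.2 °C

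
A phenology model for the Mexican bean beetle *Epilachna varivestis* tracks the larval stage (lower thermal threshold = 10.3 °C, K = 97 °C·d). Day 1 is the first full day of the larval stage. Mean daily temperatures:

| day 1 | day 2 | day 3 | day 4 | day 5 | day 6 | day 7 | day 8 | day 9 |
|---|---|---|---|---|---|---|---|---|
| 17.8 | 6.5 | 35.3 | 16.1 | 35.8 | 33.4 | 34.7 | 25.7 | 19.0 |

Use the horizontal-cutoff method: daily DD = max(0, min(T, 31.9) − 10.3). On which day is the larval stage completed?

day 7

Daily DD above 10.3 °C (capped at 21.6): 7.5, 0.0, 21.6, 5.8, 21.6, 21.6, 21.6, 15.4, 8.7.
Cumulative: 7.5, 7.5, 29.1, 34.9, 56.5, 78.1, 99.7, 115.1, 123.8.
The total first reaches 97 DD on day 7.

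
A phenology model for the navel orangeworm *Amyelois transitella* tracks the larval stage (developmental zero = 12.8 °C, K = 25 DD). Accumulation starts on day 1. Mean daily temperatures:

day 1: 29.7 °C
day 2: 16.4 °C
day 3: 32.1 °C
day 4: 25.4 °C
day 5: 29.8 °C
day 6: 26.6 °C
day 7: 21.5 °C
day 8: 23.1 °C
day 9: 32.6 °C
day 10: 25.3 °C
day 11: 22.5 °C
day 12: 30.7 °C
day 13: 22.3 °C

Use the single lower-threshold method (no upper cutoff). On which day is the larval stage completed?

day 3

Daily DD above 12.8 °C: 16.9, 3.6, 19.3, 12.6, 17.0, 13.8, 8.7, 10.3, 19.8, 12.5, 9.7, 17.9, 9.5.
Cumulative: 16.9, 20.5, 39.8, 52.4, 69.4, 83.2, 91.9, 102.2, 122.0, 134.5, 144.2, 162.1, 171.6.
The total first reaches 25 DD on day 3.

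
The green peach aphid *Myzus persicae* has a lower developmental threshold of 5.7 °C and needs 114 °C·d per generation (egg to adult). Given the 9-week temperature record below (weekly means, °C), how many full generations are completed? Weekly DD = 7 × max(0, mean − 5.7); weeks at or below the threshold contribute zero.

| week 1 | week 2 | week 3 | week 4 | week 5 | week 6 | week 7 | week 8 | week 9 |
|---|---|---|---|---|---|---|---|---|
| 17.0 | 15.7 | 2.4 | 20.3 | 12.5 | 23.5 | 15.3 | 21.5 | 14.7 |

Weekly DD (7 × max(0, T̄ − 5.7)): 79.1, 70.0, 0.0, 102.2, 47.6, 124.6, 67.2, 110.6, 63.0.
Season total = 664.3 DD.
Complete generations = ⌊664.3 / 114⌋ = 5.

5 generations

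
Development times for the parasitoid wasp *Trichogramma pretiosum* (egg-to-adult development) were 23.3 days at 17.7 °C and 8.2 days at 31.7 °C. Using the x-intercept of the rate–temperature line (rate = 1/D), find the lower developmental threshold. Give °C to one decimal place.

Linear rate model ⇒ the product D·(T − T_b) is constant across temperatures.
23.3·(17.7 − T_b) = 8.2·(31.7 − T_b)
T_b = (23.3·17.7 − 8.2·31.7) / (23.3 − 8.2) = 152.47 / 15.1 = 10.097 °C ≈ 10.1 °C.

10.1 °C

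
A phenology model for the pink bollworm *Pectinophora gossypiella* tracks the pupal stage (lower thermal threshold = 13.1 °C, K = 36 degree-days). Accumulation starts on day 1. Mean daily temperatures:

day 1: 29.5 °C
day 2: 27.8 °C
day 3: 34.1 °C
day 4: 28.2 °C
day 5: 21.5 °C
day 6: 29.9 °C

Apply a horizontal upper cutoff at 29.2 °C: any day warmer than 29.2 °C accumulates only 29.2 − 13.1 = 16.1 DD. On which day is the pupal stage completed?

Daily DD above 13.1 °C (capped at 16.1): 16.1, 14.7, 16.1, 15.1, 8.4, 16.1.
Cumulative: 16.1, 30.8, 46.9, 62.0, 70.4, 86.5.
The total first reaches 36 DD on day 3.

day 3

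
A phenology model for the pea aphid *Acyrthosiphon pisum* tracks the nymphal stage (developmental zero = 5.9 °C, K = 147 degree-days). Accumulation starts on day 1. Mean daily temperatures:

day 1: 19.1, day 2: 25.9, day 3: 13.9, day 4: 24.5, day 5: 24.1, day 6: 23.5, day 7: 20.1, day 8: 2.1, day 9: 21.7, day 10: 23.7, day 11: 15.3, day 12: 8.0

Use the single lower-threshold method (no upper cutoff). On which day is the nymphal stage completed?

day 11

Daily DD above 5.9 °C: 13.2, 20.0, 8.0, 18.6, 18.2, 17.6, 14.2, 0.0, 15.8, 17.8, 9.4, 2.1.
Cumulative: 13.2, 33.2, 41.2, 59.8, 78.0, 95.6, 109.8, 109.8, 125.6, 143.4, 152.8, 154.9.
The total first reaches 147 DD on day 11.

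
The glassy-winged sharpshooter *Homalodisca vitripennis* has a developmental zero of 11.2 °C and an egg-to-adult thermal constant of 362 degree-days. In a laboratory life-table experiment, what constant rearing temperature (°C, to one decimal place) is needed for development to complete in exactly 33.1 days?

22.1 °C

Required daily accumulation = 362 / 33.1 = 10.937 DD/day.
T = T_base + 10.937 = 11.2 + 10.937 = 22.137 ≈ 22.1 °C.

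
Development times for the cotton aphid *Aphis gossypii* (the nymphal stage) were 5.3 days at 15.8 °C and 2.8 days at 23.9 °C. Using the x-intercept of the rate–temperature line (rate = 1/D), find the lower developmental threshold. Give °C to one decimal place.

6.7 °C

Linear rate model ⇒ the product D·(T − T_b) is constant across temperatures.
5.3·(15.8 − T_b) = 2.8·(23.9 − T_b)
T_b = (5.3·15.8 − 2.8·23.9) / (5.3 − 2.8) = 16.82 / 2.5 = 6.728 °C ≈ 6.7 °C.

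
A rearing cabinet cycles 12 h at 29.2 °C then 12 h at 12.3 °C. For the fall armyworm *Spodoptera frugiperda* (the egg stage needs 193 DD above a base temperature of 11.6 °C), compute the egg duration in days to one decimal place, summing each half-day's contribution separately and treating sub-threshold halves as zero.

Day half: max(0, 29.2 − 11.6) × 0.5 = 17.6 × 0.5 = 8.80 DD.
Night half: max(0, 12.3 − 11.6) × 0.5 = 0.7 × 0.5 = 0.35 DD.
Per 24 h: 9.15 DD/day.
Duration = 193 / 9.15 = 21.093 ≈ 21.1 days.

21.1 days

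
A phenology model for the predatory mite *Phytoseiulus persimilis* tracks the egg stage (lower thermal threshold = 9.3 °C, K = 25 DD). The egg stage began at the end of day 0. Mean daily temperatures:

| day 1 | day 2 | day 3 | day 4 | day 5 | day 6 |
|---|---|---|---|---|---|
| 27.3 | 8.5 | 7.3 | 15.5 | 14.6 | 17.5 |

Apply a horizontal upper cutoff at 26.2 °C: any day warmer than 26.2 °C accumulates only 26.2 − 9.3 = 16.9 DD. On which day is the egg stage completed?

Daily DD above 9.3 °C (capped at 16.9): 16.9, 0.0, 0.0, 6.2, 5.3, 8.2.
Cumulative: 16.9, 16.9, 16.9, 23.1, 28.4, 36.6.
The total first reaches 25 DD on day 5.

day 5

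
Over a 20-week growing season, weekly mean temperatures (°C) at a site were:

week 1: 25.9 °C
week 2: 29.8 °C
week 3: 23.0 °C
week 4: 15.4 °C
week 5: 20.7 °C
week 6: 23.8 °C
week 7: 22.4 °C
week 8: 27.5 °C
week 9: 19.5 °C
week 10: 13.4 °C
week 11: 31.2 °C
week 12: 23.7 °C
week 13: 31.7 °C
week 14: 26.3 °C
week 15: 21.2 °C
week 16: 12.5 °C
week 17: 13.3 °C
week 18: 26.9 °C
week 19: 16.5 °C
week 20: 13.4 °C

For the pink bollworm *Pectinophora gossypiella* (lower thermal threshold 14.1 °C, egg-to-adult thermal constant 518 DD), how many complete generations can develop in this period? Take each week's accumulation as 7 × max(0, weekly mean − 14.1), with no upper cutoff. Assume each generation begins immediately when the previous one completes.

2 generations

Weekly DD (7 × max(0, T̄ − 14.1)): 82.6, 109.9, 62.3, 9.1, 46.2, 67.9, 58.1, 93.8, 37.8, 0.0, 119.7, 67.2, 123.2, 85.4, 49.7, 0.0, 0.0, 89.6, 16.8, 0.0.
Season total = 1119.3 DD.
Complete generations = ⌊1119.3 / 518⌋ = 2.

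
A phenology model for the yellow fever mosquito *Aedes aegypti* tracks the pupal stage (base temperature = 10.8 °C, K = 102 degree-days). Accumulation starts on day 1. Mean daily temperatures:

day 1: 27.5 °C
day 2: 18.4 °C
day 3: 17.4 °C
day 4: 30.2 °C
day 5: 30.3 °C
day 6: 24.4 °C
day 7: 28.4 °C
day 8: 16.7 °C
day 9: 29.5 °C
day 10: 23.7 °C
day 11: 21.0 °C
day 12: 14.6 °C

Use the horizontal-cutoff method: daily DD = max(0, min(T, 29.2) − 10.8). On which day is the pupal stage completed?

day 8

Daily DD above 10.8 °C (capped at 18.4): 16.7, 7.6, 6.6, 18.4, 18.4, 13.6, 17.6, 5.9, 18.4, 12.9, 10.2, 3.8.
Cumulative: 16.7, 24.3, 30.9, 49.3, 67.7, 81.3, 98.9, 104.8, 123.2, 136.1, 146.3, 150.1.
The total first reaches 102 DD on day 8.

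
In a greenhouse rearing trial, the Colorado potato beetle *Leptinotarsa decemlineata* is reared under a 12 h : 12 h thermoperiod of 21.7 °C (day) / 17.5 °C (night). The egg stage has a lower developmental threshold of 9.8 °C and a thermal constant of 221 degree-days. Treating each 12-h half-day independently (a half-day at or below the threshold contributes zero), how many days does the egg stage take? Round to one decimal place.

22.6 days

Day half: max(0, 21.7 − 9.8) × 0.5 = 11.9 × 0.5 = 5.95 DD.
Night half: max(0, 17.5 − 9.8) × 0.5 = 7.7 × 0.5 = 3.85 DD.
Per 24 h: 9.80 DD/day.
Duration = 221 / 9.80 = 22.551 ≈ 22.6 days.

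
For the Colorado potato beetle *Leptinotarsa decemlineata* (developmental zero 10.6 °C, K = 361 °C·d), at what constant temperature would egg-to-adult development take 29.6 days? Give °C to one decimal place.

Required daily accumulation = 361 / 29.6 = 12.196 DD/day.
T = T_base + 12.196 = 10.6 + 12.196 = 22.796 ≈ 22.8 °C.

22.8 °C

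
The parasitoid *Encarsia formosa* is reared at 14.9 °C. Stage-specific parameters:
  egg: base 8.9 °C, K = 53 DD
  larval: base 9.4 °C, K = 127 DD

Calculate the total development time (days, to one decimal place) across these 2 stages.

31.9 days

egg: 53 / (14.9 − 8.9) = 53 / 6.0 = 8.833 d.
larval: 127 / (14.9 − 9.4) = 127 / 5.5 = 23.091 d.
Sum = 31.924 ≈ 31.9 days.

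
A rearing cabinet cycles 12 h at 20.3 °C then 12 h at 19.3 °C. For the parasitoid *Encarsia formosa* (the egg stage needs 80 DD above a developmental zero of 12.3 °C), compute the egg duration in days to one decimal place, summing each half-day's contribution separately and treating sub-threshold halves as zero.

10.7 days

Day half: max(0, 20.3 − 12.3) × 0.5 = 8.0 × 0.5 = 4.00 DD.
Night half: max(0, 19.3 − 12.3) × 0.5 = 7.0 × 0.5 = 3.50 DD.
Per 24 h: 7.50 DD/day.
Duration = 80 / 7.50 = 10.667 ≈ 10.7 days.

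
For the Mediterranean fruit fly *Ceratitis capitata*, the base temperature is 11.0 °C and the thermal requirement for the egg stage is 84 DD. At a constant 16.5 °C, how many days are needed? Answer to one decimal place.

15.3 days

Daily accumulation = 16.5 − 11.0 = 5.5 DD/day.
Duration = 84 / 5.5 = 15.273 ≈ 15.3 days.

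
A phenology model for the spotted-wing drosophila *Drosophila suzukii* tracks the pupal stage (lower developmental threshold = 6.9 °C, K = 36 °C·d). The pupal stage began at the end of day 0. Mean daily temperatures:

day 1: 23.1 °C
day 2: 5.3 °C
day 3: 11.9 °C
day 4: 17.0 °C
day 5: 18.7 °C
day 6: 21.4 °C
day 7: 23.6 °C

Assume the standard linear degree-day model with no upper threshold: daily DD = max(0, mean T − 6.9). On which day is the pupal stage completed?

day 5

Daily DD above 6.9 °C: 16.2, 0.0, 5.0, 10.1, 11.8, 14.5, 16.7.
Cumulative: 16.2, 16.2, 21.2, 31.3, 43.1, 57.6, 74.3.
The total first reaches 36 DD on day 5.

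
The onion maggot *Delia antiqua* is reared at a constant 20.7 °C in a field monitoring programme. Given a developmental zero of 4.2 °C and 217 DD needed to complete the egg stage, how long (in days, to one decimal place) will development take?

13.2 days

Daily accumulation = 20.7 − 4.2 = 16.5 DD/day.
Duration = 217 / 16.5 = 13.152 ≈ 13.2 days.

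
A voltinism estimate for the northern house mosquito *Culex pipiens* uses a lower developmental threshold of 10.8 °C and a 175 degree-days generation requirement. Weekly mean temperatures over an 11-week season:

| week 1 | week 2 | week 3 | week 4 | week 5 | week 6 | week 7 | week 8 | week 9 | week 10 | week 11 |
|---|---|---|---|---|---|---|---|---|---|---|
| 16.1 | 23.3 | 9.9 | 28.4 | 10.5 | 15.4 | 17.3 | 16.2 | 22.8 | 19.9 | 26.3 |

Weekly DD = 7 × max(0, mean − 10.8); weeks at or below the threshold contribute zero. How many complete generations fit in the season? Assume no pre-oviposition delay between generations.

Weekly DD (7 × max(0, T̄ − 10.8)): 37.1, 87.5, 0.0, 123.2, 0.0, 32.2, 45.5, 37.8, 84.0, 63.7, 108.5.
Season total = 619.5 DD.
Complete generations = ⌊619.5 / 175⌋ = 3.

3 generations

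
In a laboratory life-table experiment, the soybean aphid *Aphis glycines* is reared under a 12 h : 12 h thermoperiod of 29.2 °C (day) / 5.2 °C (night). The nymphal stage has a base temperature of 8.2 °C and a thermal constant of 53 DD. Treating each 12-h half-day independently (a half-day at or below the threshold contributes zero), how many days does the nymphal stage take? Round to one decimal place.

Day half: max(0, 29.2 − 8.2) × 0.5 = 21.0 × 0.5 = 10.50 DD.
Night half: max(0, 5.2 − 8.2) × 0.5 = 0.0 × 0.5 = 0.00 DD.
Per 24 h: 10.50 DD/day.
Duration = 53 / 10.50 = 5.048 ≈ 5.0 days.

5.0 days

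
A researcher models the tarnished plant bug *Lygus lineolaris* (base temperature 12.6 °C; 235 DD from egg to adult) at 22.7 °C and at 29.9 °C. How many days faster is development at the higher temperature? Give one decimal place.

9.7 days

At 22.7 °C: 235 / (22.7 − 12.6) = 235 / 10.1 = 23.267 d.
At 29.9 °C: 235 / (29.9 − 12.6) = 235 / 17.3 = 13.584 d.
Difference = |23.267 − 13.584| = 9.684 ≈ 9.7 days.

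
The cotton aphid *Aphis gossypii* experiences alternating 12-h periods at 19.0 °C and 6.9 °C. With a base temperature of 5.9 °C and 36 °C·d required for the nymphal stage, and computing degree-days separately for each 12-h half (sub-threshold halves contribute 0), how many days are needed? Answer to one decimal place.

Day half: max(0, 19.0 − 5.9) × 0.5 = 13.1 × 0.5 = 6.55 DD.
Night half: max(0, 6.9 − 5.9) × 0.5 = 1.0 × 0.5 = 0.50 DD.
Per 24 h: 7.05 DD/day.
Duration = 36 / 7.05 = 5.106 ≈ 5.1 days.

5.1 days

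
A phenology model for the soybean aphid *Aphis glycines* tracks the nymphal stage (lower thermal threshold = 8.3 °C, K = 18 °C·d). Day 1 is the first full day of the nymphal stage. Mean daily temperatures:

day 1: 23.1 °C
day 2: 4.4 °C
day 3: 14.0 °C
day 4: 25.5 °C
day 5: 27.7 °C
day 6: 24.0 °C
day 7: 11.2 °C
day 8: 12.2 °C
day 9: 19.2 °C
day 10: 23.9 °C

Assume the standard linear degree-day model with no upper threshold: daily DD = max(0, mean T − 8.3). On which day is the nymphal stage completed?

day 3

Daily DD above 8.3 °C: 14.8, 0.0, 5.7, 17.2, 19.4, 15.7, 2.9, 3.9, 10.9, 15.6.
Cumulative: 14.8, 14.8, 20.5, 37.7, 57.1, 72.8, 75.7, 79.6, 90.5, 106.1.
The total first reaches 18 DD on day 3.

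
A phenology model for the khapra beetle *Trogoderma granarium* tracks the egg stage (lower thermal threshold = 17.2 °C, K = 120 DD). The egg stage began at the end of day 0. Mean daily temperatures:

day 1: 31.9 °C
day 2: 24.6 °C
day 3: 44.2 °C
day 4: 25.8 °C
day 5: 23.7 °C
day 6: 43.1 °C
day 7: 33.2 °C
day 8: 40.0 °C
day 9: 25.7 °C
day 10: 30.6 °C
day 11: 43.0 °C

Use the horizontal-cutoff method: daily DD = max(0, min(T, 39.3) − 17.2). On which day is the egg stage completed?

day 9

Daily DD above 17.2 °C (capped at 22.1): 14.7, 7.4, 22.1, 8.6, 6.5, 22.1, 16.0, 22.1, 8.5, 13.4, 22.1.
Cumulative: 14.7, 22.1, 44.2, 52.8, 59.3, 81.4, 97.4, 119.5, 128.0, 141.4, 163.5.
The total first reaches 120 DD on day 9.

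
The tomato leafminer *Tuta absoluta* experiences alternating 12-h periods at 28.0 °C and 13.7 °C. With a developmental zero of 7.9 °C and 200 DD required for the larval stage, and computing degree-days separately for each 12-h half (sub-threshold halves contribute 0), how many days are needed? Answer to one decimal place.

15.4 days

Day half: max(0, 28.0 − 7.9) × 0.5 = 20.1 × 0.5 = 10.05 DD.
Night half: max(0, 13.7 − 7.9) × 0.5 = 5.8 × 0.5 = 2.90 DD.
Per 24 h: 12.95 DD/day.
Duration = 200 / 12.95 = 15.444 ≈ 15.4 days.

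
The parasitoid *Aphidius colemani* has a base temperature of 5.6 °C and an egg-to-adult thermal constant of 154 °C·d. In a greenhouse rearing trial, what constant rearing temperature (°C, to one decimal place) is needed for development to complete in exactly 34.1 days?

Required daily accumulation = 154 / 34.1 = 4.516 DD/day.
T = T_base + 4.516 = 5.6 + 4.516 = 10.116 ≈ 10.1 °C.

10.1 °C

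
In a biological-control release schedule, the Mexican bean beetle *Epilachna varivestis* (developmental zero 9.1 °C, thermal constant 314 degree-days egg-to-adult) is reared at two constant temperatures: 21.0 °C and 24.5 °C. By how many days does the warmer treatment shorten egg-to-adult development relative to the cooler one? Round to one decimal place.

At 21.0 °C: 314 / (21.0 − 9.1) = 314 / 11.9 = 26.387 d.
At 24.5 °C: 314 / (24.5 − 9.1) = 314 / 15.4 = 20.390 d.
Difference = |26.387 − 20.390| = 5.997 ≈ 6.0 days.

6.0 days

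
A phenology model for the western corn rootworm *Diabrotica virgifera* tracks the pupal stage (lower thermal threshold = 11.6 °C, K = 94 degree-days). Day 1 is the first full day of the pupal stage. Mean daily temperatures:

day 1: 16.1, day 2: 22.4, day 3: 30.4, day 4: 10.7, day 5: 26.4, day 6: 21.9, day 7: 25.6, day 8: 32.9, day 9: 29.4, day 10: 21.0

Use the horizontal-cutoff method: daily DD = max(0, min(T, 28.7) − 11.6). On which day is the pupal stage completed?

day 9

Daily DD above 11.6 °C (capped at 17.1): 4.5, 10.8, 17.1, 0.0, 14.8, 10.3, 14.0, 17.1, 17.1, 9.4.
Cumulative: 4.5, 15.3, 32.4, 32.4, 47.2, 57.5, 71.5, 88.6, 105.7, 115.1.
The total first reaches 94 DD on day 9.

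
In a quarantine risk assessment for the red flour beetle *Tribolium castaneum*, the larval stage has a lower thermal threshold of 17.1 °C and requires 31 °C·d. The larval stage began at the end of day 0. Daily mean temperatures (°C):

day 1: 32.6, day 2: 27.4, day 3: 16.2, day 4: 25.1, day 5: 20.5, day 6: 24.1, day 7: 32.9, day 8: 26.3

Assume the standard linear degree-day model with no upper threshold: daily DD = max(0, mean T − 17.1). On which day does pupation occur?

day 4

Daily DD above 17.1 °C: 15.5, 10.3, 0.0, 8.0, 3.4, 7.0, 15.8, 9.2.
Cumulative: 15.5, 25.8, 25.8, 33.8, 37.2, 44.2, 60.0, 69.2.
The total first reaches 31 DD on day 4.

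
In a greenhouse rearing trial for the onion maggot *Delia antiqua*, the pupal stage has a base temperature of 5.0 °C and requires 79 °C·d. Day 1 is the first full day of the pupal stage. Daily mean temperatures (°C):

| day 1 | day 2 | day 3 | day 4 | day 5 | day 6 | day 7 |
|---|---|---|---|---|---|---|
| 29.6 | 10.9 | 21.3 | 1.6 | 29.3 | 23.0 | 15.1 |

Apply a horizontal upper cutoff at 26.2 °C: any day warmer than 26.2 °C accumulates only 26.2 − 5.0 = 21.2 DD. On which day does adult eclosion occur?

Daily DD above 5.0 °C (capped at 21.2): 21.2, 5.9, 16.3, 0.0, 21.2, 18.0, 10.1.
Cumulative: 21.2, 27.1, 43.4, 43.4, 64.6, 82.6, 92.7.
The total first reaches 79 DD on day 6.

day 6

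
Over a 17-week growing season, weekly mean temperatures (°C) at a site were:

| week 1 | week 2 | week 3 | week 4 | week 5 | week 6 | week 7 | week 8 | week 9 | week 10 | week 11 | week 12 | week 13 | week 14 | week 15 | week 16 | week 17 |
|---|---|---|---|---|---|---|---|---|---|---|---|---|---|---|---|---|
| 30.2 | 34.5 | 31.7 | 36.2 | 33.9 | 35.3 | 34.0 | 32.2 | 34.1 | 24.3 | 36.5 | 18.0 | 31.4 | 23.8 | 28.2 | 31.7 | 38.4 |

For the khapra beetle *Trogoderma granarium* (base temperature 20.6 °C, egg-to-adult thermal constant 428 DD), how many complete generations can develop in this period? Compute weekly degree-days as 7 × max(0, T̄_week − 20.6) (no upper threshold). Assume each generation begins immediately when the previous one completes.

3 generations

Weekly DD (7 × max(0, T̄ − 20.6)): 67.2, 97.3, 77.7, 109.2, 93.1, 102.9, 93.8, 81.2, 94.5, 25.9, 111.3, 0.0, 75.6, 22.4, 53.2, 77.7, 124.6.
Season total = 1307.6 DD.
Complete generations = ⌊1307.6 / 428⌋ = 3.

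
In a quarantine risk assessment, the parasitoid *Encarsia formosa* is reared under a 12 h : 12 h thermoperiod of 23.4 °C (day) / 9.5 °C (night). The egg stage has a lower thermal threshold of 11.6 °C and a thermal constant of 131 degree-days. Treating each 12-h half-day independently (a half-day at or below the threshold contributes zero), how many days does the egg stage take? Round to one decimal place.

Day half: max(0, 23.4 − 11.6) × 0.5 = 11.8 × 0.5 = 5.90 DD.
Night half: max(0, 9.5 − 11.6) × 0.5 = 0.0 × 0.5 = 0.00 DD.
Per 24 h: 5.90 DD/day.
Duration = 131 / 5.90 = 22.203 ≈ 22.2 days.

22.2 days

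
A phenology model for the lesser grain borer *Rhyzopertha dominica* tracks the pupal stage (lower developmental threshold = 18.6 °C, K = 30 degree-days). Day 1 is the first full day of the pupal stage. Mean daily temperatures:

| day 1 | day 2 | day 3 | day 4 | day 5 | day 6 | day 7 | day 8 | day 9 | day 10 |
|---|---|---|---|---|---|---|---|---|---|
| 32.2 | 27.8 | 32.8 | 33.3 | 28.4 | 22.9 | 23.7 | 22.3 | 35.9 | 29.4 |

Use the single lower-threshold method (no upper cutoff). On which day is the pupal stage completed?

Daily DD above 18.6 °C: 13.6, 9.2, 14.2, 14.7, 9.8, 4.3, 5.1, 3.7, 17.3, 10.8.
Cumulative: 13.6, 22.8, 37.0, 51.7, 61.5, 65.8, 70.9, 74.6, 91.9, 102.7.
The total first reaches 30 DD on day 3.

day 3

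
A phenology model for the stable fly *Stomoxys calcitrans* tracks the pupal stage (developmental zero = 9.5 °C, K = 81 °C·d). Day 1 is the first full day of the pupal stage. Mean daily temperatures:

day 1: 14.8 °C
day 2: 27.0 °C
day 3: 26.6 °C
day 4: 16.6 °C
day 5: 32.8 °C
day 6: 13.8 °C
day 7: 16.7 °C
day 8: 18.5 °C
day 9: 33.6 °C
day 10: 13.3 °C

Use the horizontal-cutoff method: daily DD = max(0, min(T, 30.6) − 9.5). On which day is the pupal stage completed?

day 8

Daily DD above 9.5 °C (capped at 21.1): 5.3, 17.5, 17.1, 7.1, 21.1, 4.3, 7.2, 9.0, 21.1, 3.8.
Cumulative: 5.3, 22.8, 39.9, 47.0, 68.1, 72.4, 79.6, 88.6, 109.7, 113.5.
The total first reaches 81 DD on day 8.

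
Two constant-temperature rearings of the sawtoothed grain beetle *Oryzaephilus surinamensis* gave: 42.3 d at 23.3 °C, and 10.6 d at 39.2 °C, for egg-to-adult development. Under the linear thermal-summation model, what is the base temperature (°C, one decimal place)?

18.0 °C

Linear rate model ⇒ the product D·(T − T_b) is constant across temperatures.
42.3·(23.3 − T_b) = 10.6·(39.2 − T_b)
T_b = (42.3·23.3 − 10.6·39.2) / (42.3 − 10.6) = 570.07 / 31.7 = 17.983 °C ≈ 18.0 °C.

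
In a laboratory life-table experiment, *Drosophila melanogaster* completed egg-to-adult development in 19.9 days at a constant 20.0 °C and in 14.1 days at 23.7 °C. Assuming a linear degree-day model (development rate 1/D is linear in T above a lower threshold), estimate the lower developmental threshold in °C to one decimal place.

11.0 °C

Equal thermal constants: D₁(T₁ − T_b) = D₂(T₂ − T_b).
19.9·(20.0 − T_b) = 14.1·(23.7 − T_b)
T_b = (19.9·20.0 − 14.1·23.7) / (19.9 − 14.1) = 63.83 / 5.8 = 11.005 °C ≈ 11.0 °C.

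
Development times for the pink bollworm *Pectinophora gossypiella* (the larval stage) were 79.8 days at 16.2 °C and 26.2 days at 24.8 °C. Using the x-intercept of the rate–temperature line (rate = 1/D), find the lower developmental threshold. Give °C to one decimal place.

Equal thermal constants: D₁(T₁ − T_b) = D₂(T₂ − T_b).
79.8·(16.2 − T_b) = 26.2·(24.8 − T_b)
T_b = (79.8·16.2 − 26.2·24.8) / (79.8 − 26.2) = 643.00 / 53.6 = 11.996 °C ≈ 12.0 °C.

12.0 °C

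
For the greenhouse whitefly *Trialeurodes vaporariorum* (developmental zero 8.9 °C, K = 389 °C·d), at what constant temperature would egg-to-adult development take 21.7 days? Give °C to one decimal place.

26.8 °C

Required daily accumulation = 389 / 21.7 = 17.926 DD/day.
T = T_base + 17.926 = 8.9 + 17.926 = 26.826 ≈ 26.8 °C.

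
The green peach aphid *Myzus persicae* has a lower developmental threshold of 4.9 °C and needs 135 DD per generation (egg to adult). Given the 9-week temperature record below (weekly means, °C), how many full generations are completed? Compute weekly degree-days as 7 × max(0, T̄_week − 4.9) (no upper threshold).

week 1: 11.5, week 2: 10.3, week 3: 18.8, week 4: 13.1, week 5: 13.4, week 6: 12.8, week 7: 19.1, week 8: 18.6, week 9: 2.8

Weekly DD (7 × max(0, T̄ − 4.9)): 46.2, 37.8, 97.3, 57.4, 59.5, 55.3, 99.4, 95.9, 0.0.
Season total = 548.8 DD.
Complete generations = ⌊548.8 / 135⌋ = 4.

4 generations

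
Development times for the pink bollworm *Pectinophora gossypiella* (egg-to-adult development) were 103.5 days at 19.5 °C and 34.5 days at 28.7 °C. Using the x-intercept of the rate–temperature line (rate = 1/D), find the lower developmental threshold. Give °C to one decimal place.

Under the model K = D·(T − T_b), so D₁·(T₁ − T_b) = D₂·(T₂ − T_b).
103.5·(19.5 − T_b) = 34.5·(28.7 − T_b)
T_b = (103.5·19.5 − 34.5·28.7) / (103.5 − 34.5) = 1028.10 / 69.0 = 14.900 °C ≈ 14.9 °C.

14.9 °C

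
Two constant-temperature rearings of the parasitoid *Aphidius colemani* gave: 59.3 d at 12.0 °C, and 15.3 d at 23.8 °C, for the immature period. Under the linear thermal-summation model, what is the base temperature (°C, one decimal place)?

7.9 °C

Equal thermal constants: D₁(T₁ − T_b) = D₂(T₂ − T_b).
59.3·(12.0 − T_b) = 15.3·(23.8 − T_b)
T_b = (59.3·12.0 − 15.3·23.8) / (59.3 − 15.3) = 347.46 / 44.0 = 7.897 °C ≈ 7.9 °C.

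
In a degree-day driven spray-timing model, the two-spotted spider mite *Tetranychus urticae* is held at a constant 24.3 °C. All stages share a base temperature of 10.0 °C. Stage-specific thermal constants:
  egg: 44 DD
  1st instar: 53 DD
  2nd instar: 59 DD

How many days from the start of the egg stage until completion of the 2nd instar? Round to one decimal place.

10.9 days

Daily accumulation at 24.3 °C = 24.3 − 10.0 = 14.3 DD/day.
Total K = 44 + 53 + 59 = 156 DD.
Total duration = 156 / 14.3 = 10.909 ≈ 10.9 days.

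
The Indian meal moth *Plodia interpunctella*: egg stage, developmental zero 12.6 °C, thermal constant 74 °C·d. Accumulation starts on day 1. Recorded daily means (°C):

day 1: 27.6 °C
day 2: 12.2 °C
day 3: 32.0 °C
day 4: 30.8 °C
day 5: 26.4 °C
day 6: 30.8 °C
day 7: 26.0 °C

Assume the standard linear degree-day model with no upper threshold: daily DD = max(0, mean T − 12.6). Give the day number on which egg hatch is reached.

Daily DD above 12.6 °C: 15.0, 0.0, 19.4, 18.2, 13.8, 18.2, 13.4.
Cumulative: 15.0, 15.0, 34.4, 52.6, 66.4, 84.6, 98.0.
The total first reaches 74 DD on day 6.

day 6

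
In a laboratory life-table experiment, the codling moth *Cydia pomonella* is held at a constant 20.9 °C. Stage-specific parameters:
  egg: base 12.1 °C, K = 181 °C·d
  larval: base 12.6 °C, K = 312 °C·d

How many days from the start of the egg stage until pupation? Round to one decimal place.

egg: 181 / (20.9 − 12.1) = 181 / 8.8 = 20.568 d.
larval: 312 / (20.9 − 12.6) = 312 / 8.3 = 37.590 d.
Sum = 58.159 ≈ 58.2 days.

58.2 days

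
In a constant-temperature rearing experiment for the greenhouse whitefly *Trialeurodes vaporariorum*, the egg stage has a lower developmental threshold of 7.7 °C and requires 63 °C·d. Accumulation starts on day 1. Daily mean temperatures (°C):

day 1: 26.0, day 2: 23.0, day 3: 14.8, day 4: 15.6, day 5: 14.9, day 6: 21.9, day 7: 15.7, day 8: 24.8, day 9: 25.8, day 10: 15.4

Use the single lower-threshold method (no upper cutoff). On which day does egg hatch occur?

day 6

Daily DD above 7.7 °C: 18.3, 15.3, 7.1, 7.9, 7.2, 14.2, 8.0, 17.1, 18.1, 7.7.
Cumulative: 18.3, 33.6, 40.7, 48.6, 55.8, 70.0, 78.0, 95.1, 113.2, 120.9.
The total first reaches 63 DD on day 6.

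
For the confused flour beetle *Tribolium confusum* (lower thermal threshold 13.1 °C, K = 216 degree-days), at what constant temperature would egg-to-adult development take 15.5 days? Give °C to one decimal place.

Required daily accumulation = 216 / 15.5 = 13.935 DD/day.
T = T_base + 13.935 = 13.1 + 13.935 = 27.035 ≈ 27.0 °C.

27.0 °C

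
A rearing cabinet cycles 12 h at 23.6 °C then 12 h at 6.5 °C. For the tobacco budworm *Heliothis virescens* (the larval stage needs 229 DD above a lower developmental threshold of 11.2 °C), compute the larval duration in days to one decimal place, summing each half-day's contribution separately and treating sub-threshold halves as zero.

Day half: max(0, 23.6 − 11.2) × 0.5 = 12.4 × 0.5 = 6.20 DD.
Night half: max(0, 6.5 − 11.2) × 0.5 = 0.0 × 0.5 = 0.00 DD.
Per 24 h: 6.20 DD/day.
Duration = 229 / 6.20 = 36.935 ≈ 36.9 days.

36.9 days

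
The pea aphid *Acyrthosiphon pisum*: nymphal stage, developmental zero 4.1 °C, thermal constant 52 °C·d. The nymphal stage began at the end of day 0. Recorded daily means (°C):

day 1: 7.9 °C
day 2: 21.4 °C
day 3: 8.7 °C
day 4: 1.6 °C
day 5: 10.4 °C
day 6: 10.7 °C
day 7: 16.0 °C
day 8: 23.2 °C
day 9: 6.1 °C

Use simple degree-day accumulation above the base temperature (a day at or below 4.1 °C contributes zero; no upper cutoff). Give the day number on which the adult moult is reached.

Daily DD above 4.1 °C: 3.8, 17.3, 4.6, 0.0, 6.3, 6.6, 11.9, 19.1, 2.0.
Cumulative: 3.8, 21.1, 25.7, 25.7, 32.0, 38.6, 50.5, 69.6, 71.6.
The total first reaches 52 DD on day 8.

day 8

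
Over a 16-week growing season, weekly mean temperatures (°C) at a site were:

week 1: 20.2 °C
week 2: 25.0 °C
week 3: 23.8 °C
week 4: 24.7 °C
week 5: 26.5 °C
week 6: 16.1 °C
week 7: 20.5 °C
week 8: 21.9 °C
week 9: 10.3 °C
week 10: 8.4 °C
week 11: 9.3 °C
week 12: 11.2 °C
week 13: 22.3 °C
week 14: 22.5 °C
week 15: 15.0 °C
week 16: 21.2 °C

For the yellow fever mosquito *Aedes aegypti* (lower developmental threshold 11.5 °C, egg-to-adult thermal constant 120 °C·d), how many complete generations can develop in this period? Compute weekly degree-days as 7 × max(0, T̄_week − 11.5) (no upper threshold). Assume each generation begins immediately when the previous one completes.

Weekly DD (7 × max(0, T̄ − 11.5)): 60.9, 94.5, 86.1, 92.4, 105.0, 32.2, 63.0, 72.8, 0.0, 0.0, 0.0, 0.0, 75.6, 77.0, 24.5, 67.9.
Season total = 851.9 DD.
Complete generations = ⌊851.9 / 120⌋ = 7.

7 generations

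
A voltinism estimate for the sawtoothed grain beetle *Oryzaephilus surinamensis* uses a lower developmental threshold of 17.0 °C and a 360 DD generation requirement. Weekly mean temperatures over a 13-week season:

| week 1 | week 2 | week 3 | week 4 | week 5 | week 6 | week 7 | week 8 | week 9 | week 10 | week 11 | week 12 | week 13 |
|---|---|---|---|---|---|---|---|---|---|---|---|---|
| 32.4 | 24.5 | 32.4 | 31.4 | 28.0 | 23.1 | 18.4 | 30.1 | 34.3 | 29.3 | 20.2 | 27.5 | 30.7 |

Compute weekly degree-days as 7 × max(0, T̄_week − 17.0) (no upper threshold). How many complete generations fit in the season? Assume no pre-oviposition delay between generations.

Weekly DD (7 × max(0, T̄ − 17.0)): 107.8, 52.5, 107.8, 100.8, 77.0, 42.7, 9.8, 91.7, 121.1, 86.1, 22.4, 73.5, 95.9.
Season total = 989.1 DD.
Complete generations = ⌊989.1 / 360⌋ = 2.

2 generations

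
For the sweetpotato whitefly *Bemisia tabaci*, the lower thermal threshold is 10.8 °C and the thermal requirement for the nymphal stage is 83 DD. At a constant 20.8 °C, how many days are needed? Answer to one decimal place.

Daily accumulation = 20.8 − 10.8 = 10.0 DD/day.
Duration = 83 / 10.0 = 8.300 ≈ 8.3 days.

8.3 days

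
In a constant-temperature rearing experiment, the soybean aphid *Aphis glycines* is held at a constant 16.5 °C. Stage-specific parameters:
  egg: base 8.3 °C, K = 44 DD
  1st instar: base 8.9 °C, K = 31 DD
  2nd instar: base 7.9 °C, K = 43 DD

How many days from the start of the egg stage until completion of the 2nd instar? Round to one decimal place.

14.4 days

egg: 44 / (16.5 − 8.3) = 44 / 8.2 = 5.366 d.
1st instar: 31 / (16.5 − 8.9) = 31 / 7.6 = 4.079 d.
2nd instar: 43 / (16.5 − 7.9) = 43 / 8.6 = 5.000 d.
Sum = 14.445 ≈ 14.4 days.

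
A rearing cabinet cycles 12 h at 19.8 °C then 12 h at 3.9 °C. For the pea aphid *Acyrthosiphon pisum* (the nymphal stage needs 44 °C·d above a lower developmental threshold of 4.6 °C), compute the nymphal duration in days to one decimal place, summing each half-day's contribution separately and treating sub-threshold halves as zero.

Day half: max(0, 19.8 − 4.6) × 0.5 = 15.2 × 0.5 = 7.60 DD.
Night half: max(0, 3.9 − 4.6) × 0.5 = 0.0 × 0.5 = 0.00 DD.
Per 24 h: 7.60 DD/day.
Duration = 44 / 7.60 = 5.789 ≈ 5.8 days.

5.8 days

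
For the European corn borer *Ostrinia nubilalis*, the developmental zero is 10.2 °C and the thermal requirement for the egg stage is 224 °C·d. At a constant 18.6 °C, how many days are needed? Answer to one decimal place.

Daily accumulation = 18.6 − 10.2 = 8.4 DD/day.
Duration = 224 / 8.4 = 26.667 ≈ 26.7 days.

26.7 days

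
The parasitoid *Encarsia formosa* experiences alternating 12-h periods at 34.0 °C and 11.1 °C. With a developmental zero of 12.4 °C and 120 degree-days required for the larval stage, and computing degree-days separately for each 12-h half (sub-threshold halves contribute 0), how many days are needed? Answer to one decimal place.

Day half: max(0, 34.0 − 12.4) × 0.5 = 21.6 × 0.5 = 10.80 DD.
Night half: max(0, 11.1 − 12.4) × 0.5 = 0.0 × 0.5 = 0.00 DD.
Per 24 h: 10.80 DD/day.
Duration = 120 / 10.80 = 11.111 ≈ 11.1 days.

11.1 days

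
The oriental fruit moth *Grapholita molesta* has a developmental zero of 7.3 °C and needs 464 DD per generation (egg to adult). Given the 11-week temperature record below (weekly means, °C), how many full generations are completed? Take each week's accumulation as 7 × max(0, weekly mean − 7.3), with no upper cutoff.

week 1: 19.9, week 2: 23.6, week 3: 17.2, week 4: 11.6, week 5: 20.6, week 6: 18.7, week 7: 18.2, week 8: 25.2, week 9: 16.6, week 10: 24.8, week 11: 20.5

Weekly DD (7 × max(0, T̄ − 7.3)): 88.2, 114.1, 69.3, 30.1, 93.1, 79.8, 76.3, 125.3, 65.1, 122.5, 92.4.
Season total = 956.2 DD.
Complete generations = ⌊956.2 / 464⌋ = 2.

2 generations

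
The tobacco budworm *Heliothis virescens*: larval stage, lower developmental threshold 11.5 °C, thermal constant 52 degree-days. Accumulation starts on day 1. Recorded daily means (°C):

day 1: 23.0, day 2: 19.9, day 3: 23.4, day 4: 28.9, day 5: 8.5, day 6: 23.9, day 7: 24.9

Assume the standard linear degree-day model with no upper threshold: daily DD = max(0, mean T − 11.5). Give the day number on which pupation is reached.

Daily DD above 11.5 °C: 11.5, 8.4, 11.9, 17.4, 0.0, 12.4, 13.4.
Cumulative: 11.5, 19.9, 31.8, 49.2, 49.2, 61.6, 75.0.
The total first reaches 52 DD on day 6.

day 6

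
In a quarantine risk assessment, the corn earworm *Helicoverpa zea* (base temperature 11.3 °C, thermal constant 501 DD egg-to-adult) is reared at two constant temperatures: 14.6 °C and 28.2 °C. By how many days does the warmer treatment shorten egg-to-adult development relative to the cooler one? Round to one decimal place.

122.2 days

At 14.6 °C: 501 / (14.6 − 11.3) = 501 / 3.3 = 151.818 d.
At 28.2 °C: 501 / (28.2 − 11.3) = 501 / 16.9 = 29.645 d.
Difference = |151.818 − 29.645| = 122.173 ≈ 122.2 days.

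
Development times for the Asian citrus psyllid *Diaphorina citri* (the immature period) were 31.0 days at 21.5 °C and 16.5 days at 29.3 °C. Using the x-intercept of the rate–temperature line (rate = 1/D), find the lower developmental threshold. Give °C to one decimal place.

Equal thermal constants: D₁(T₁ − T_b) = D₂(T₂ − T_b).
31.0·(21.5 − T_b) = 16.5·(29.3 − T_b)
T_b = (31.0·21.5 − 16.5·29.3) / (31.0 − 16.5) = 183.05 / 14.5 = 12.624 °C ≈ 12.6 °C.

12.6 °C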